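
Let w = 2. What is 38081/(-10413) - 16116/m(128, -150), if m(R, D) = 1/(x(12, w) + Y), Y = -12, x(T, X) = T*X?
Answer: -2013828977/10413 ≈ -1.9340e+5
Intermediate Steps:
m(R, D) = 1/12 (m(R, D) = 1/(12*2 - 12) = 1/(24 - 12) = 1/12)
38081/(-10413) - 16116/m(128, -150) = 38081/(-10413) - 16116/1/12 = 38081*(-1/10413) - 16116*12 = -38081/10413 - 193392 = -2013828977/10413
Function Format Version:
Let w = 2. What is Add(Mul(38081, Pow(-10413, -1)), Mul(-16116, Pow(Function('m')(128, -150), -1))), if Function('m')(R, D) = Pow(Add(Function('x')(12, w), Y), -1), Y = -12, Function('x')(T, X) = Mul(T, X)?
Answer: Rational(-2013828977, 10413) ≈ -1.9340e+5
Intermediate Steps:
Function('m')(R, D) = Rational(1, 12) (Function('m')(R, D) = Pow(Add(Mul(12, 2), -12), -1) = Pow(Add(24, -12), -1) = Pow(12, -1) = Rational(1, 12))
Add(Mul(38081, Pow(-10413, -1)), Mul(-16116, Pow(Function('m')(128, -150), -1))) = Add(Mul(38081, Pow(-10413, -1)), Mul(-16116, Pow(Rational(1, 12), -1))) = Add(Mul(38081, Rational(-1, 10413)), Mul(-16116, 12)) = Add(Rational(-38081, 10413), -193392) = Rational(-2013828977, 10413)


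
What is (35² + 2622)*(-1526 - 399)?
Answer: -7405475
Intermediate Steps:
(35² + 2622)*(-1526 - 399) = (1225 + 2622)*(-1925) = 3847*(-1925) = -7405475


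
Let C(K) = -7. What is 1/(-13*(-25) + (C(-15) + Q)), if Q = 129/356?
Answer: 356/113337 ≈ 0.0031411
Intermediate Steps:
Q = 129/356 (Q = 129*(1/356) = 129/356 ≈ 0.36236)
1/(-13*(-25) + (C(-15) + Q)) = 1/(-13*(-25) + (-7 + 129/356)) = 1/(325 - 2363/356) = 1/(113337/356) = 356/113337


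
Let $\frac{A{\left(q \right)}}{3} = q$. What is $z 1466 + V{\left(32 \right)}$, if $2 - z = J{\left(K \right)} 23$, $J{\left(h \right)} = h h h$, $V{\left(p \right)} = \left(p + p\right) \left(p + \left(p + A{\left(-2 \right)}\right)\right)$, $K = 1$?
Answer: $-27074$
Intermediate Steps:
$A{\left(q \right)} = 3 q$
$V{\left(p \right)} = 2 p \left(-6 + 2 p\right)$ ($V{\left(p \right)} = \left(p + p\right) \left(p + \left(p + 3 \left(-2\right)\right)\right) = 2 p \left(p + \left(p - 6\right)\right) = 2 p \left(p + \left(-6 + p\right)\right) = 2 p \left(-6 + 2 p\right)$)
$J{\left(h \right)} = h^{3}$ ($J{\left(h \right)} = h h^{2} = h^{3}$)
$z = -21$ ($z = 2 - 1^{3} \cdot 23 = 2 - 1 \cdot 23 = 2 - 23 = -21$)
$z 1466 + V{\left(32 \right)} = \left(-21\right) 1466 + 4 \cdot 32 \left(-3 + 32\right) = -30786 + 4 \cdot 32 \cdot 29 = -30786 + 3712 = -27074$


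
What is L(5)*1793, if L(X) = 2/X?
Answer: 3586/5 ≈ 717.20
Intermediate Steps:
L(5)*1793 = (2/5)*1793 = (2*(⅕))*1793 = (⅖)*1793 = 3586/5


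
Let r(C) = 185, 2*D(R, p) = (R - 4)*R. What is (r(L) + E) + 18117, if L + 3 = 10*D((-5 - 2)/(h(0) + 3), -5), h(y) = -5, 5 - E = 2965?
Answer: 15342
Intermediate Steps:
E = -2960 (E = 5 - 1*2965 = 5 - 2965 = -2960)
D(R, p) = R*(-4 + R)/2 (D(R, p) = ((R - 4)*R)/2 = ((-4 + R)*R)/2 = (R*(-4 + R))/2 = R*(-4 + R)/2)
L = -47/4 (L = -3 + 10*(((-5 - 2)/(-5 + 3))*(-4 + (-5 - 2)/(-5 + 3))/2) = -3 + 10*((-7/(-2))*(-4 - 7/(-2))/2) = -3 + 10*((-7*(-½))*(-4 - 7*(-½))/2) = -3 + 10*((½)*(7/2)*(-4 + 7/2)) = -3 + 10*((½)*(7/2)*(-½)) = -3 + 10*(-7/8) = -3 - 35/4 = -47/4 ≈ -11.750)
(r(L) + E) + 18117 = (185 - 2960) + 18117 = -2775 + 18117 = 15342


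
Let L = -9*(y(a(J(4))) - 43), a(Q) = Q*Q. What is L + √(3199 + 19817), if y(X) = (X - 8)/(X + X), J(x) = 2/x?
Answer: 1053/2 + 2*√5754 ≈ 678.21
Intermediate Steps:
a(Q) = Q²
y(X) = (-8 + X)/(2*X) (y(X) = (-8 + X)/((2*X)) = (-8 + X)*(1/(2*X)) = (-8 + X)/(2*X))
L = 1053/2 (L = -9*((-8 + (2/4)²)/(2*((2/4)²)) - 43) = -9*((-8 + (2*(¼))²)/(2*((2*(¼))²)) - 43) = -9*((-8 + (½)²)/(2*((½)²)) - 43) = -9*((-8 + ¼)/(2*(¼)) - 43) = -9*((½)*4*(-31/4) - 43) = -9*(-31/2 - 43) = -9*(-117/2) = 1053/2 ≈ 526.50)
L + √(3199 + 19817) = 1053/2 + √(3199 + 19817) = 1053/2 + √23016 = 1053/2 + 2*√5754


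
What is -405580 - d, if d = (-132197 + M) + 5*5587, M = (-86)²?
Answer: -308714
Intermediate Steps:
M = 7396
d = -96866 (d = (-132197 + 7396) + 5*5587 = -124801 + 27935 = -96866)
-405580 - d = -405580 - 1*(-96866) = -405580 + 96866 = -308714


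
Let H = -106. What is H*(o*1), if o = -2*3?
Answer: 636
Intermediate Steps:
o = -6
H*(o*1) = -(-636) = -106*(-6) = 636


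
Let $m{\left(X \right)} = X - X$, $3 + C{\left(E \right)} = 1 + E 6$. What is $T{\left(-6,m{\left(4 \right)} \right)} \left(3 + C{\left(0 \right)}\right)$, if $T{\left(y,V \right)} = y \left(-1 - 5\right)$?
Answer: $36$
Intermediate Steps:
$C{\left(E \right)} = -2 + 6 E$ ($C{\left(E \right)} = -3 + \left(1 + E 6\right) = -3 + \left(1 + 6 E\right) = -2 + 6 E$)
$m{\left(X \right)} = 0$
$T{\left(y,V \right)} = - 6 y$ ($T{\left(y,V \right)} = y \left(-6\right) = - 6 y$)
$T{\left(-6,m{\left(4 \right)} \right)} \left(3 + C{\left(0 \right)}\right) = \left(-6\right) \left(-6\right) \left(3 + \left(-2 + 6 \cdot 0\right)\right) = 36 \left(3 + \left(-2 + 0\right)\right) = 36 \left(3 - 2\right) = 36 \cdot 1 = 36$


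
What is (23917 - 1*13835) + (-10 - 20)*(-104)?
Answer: 13202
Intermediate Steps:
(23917 - 1*13835) + (-10 - 20)*(-104) = (23917 - 13835) - 30*(-104) = 10082 + 3120 = 13202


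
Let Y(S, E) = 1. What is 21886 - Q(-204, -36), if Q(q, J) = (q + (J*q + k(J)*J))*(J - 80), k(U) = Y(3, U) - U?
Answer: 695614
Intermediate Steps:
k(U) = 1 - U
Q(q, J) = (-80 + J)*(q + J*q + J*(1 - J)) (Q(q, J) = (q + (J*q + (1 - J)*J))*(J - 80) = (q + (J*q + J*(1 - J)))*(-80 + J) = (q + J*q + J*(1 - J))*(-80 + J) = (-80 + J)*(q + J*q + J*(1 - J)))
21886 - Q(-204, -36) = 21886 - (-1*(-36)³ - 80*(-36) - 80*(-204) + 81*(-36)² - 204*(-36)² - 79*(-36)*(-204)) = 21886 - (-1*(-46656) + 2880 + 16320 + 81*1296 - 204*1296 - 580176) = 21886 - (46656 + 2880 + 16320 + 104976 - 264384 - 580176) = 21886 - 1*(-673728) = 21886 + 673728 = 695614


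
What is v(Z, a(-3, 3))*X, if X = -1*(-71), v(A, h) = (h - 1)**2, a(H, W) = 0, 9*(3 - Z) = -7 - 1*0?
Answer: 71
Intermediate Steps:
Z = 34/9 (Z = 3 - (-7 - 1*0)/9 = 3 - (-7 + 0)/9 = 3 - 1/9*(-7) = 3 + 7/9 = 34/9 ≈ 3.7778)
v(A, h) = (-1 + h)**2
X = 71
v(Z, a(-3, 3))*X = (-1 + 0)**2*71 = (-1)**2*71 = 1*71 = 71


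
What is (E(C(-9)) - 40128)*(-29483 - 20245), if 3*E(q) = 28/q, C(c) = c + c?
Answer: 17959598720/9 ≈ 1.9955e+9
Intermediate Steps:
C(c) = 2*c
E(q) = 28/(3*q) (E(q) = (28/q)/3 = 28/(3*q))
(E(C(-9)) - 40128)*(-29483 - 20245) = (28/(3*((2*(-9)))) - 40128)*(-29483 - 20245) = ((28/3)/(-18) - 40128)*(-49728) = ((28/3)*(-1/18) - 40128)*(-49728) = (-14/27 - 40128)*(-49728) = -1083470/27*(-49728) = 17959598720/9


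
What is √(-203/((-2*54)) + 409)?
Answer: 25*√213/18 ≈ 20.270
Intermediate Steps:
√(-203/((-2*54)) + 409) = √(-203/(-108) + 409) = √(-203*(-1/108) + 409) = √(203/108 + 409) = √(44375/108) = 25*√213/18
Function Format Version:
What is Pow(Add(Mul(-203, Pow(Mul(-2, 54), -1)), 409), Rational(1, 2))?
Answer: Mul(Rational(25, 18), Pow(213, Rational(1, 2))) ≈ 20.270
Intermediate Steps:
Pow(Add(Mul(-203, Pow(Mul(-2, 54), -1)), 409), Rational(1, 2)) = Pow(Add(Mul(-203, Pow(-108, -1)), 409), Rational(1, 2)) = Pow(Add(Mul(-203, Rational(-1, 108)), 409), Rational(1, 2)) = Pow(Add(Rational(203, 108), 409), Rational(1, 2)) = Pow(Rational(44375, 108), Rational(1, 2)) = Mul(Rational(25, 18), Pow(213, Rational(1, 2)))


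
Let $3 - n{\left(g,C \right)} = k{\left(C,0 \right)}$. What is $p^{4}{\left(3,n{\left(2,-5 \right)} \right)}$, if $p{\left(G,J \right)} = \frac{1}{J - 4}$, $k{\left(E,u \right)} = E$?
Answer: $\frac{1}{256} \approx 0.0039063$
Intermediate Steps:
$n{\left(g,C \right)} = 3 - C$
$p{\left(G,J \right)} = \frac{1}{-4 + J}$
$p^{4}{\left(3,n{\left(2,-5 \right)} \right)} = \left(\frac{1}{-4 + \left(3 - -5\right)}\right)^{4} = \left(\frac{1}{-4 + \left(3 + 5\right)}\right)^{4} = \left(\frac{1}{-4 + 8}\right)^{4} = \left(\frac{1}{4}\right)^{4} = \frac{1}{256}$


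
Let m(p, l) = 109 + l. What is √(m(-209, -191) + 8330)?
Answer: 2*√2062 ≈ 90.818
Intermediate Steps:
√(m(-209, -191) + 8330) = √((109 - 191) + 8330) = √(-82 + 8330) = √8248 = 2*√2062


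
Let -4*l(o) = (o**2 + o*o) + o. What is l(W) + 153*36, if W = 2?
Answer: 11011/2 ≈ 5505.5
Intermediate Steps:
l(o) = -o**2/2 - o/4 (l(o) = -((o**2 + o*o) + o)/4 = -((o**2 + o**2) + o)/4 = -(2*o**2 + o)/4 = -(o + 2*o**2)/4 = -o**2/2 - o/4)
l(W) + 153*36 = -1/4*2*(1 + 2*2) + 153*36 = -1/4*2*(1 + 4) + 5508 = -1/4*2*5 + 5508 = -5/2 + 5508 = 11011/2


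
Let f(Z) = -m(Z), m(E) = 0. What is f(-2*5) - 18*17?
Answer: -306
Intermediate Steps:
f(Z) = 0 (f(Z) = -1*0 = 0)
f(-2*5) - 18*17 = 0 - 18*17 = 0 - 306 = -306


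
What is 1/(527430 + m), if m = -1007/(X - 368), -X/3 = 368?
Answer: 1472/776377967 ≈ 1.8960e-6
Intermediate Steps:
X = -1104 (X = -3*368 = -1104)
m = 1007/1472 (m = -1007/(-1104 - 368) = -1007/(-1472) = -1007*(-1/1472) = 1007/1472 ≈ 0.68410)
1/(527430 + m) = 1/(527430 + 1007/1472) = 1/(776377967/1472) = 1472/776377967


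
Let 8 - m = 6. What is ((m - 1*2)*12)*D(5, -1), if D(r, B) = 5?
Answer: 0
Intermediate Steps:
m = 2 (m = 8 - 1*6 = 8 - 6 = 2)
((m - 1*2)*12)*D(5, -1) = ((2 - 1*2)*12)*5 = ((2 - 2)*12)*5 = (0*12)*5 = 0*5 = 0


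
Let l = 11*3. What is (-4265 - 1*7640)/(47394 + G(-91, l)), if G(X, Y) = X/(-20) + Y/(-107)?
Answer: -25476700/101432237 ≈ -0.25117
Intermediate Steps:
l = 33
G(X, Y) = -X/20 - Y/107 (G(X, Y) = X*(-1/20) + Y*(-1/107) = -X/20 - Y/107)
(-4265 - 1*7640)/(47394 + G(-91, l)) = (-4265 - 1*7640)/(47394 + (-1/20*(-91) - 1/107*33)) = (-4265 - 7640)/(47394 + (91/20 - 33/107)) = -11905/(47394 + 9077/2140) = -11905/101432237/2140 = -11905*2140/101432237 = -25476700/101432237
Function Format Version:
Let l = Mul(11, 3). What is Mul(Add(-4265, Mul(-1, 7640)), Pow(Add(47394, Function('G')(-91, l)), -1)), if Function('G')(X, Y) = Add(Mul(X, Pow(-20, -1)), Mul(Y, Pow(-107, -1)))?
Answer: Rational(-25476700, 101432237) ≈ -0.25117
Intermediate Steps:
l = 33
Function('G')(X, Y) = Add(Mul(Rational(-1, 20), X), Mul(Rational(-1, 107), Y)) (Function('G')(X, Y) = Add(Mul(X, Rational(-1, 20)), Mul(Y, Rational(-1, 107))) = Add(Mul(Rational(-1, 20), X), Mul(Rational(-1, 107), Y)))
Mul(Add(-4265, Mul(-1, 7640)), Pow(Add(47394, Function('G')(-91, l)), -1)) = Mul(Add(-4265, Mul(-1, 7640)), Pow(Add(47394, Add(Mul(Rational(-1, 20), -91), Mul(Rational(-1, 107), 33))), -1)) = Mul(Add(-4265, -7640), Pow(Add(47394, Add(Rational(91, 20), Rational(-33, 107))), -1)) = Mul(-11905, Pow(Add(47394, Rational(9077, 2140)), -1)) = Mul(-11905, Pow(Rational(101432237, 2140), -1)) = Mul(-11905, Rational(2140, 101432237)) = Rational(-25476700, 101432237)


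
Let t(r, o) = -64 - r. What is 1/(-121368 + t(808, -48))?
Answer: -1/122240 ≈ -8.1806e-6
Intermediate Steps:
1/(-121368 + t(808, -48)) = 1/(-121368 + (-64 - 1*808)) = 1/(-121368 + (-64 - 808)) = 1/(-121368 - 872) = 1/(-122240) = -1/122240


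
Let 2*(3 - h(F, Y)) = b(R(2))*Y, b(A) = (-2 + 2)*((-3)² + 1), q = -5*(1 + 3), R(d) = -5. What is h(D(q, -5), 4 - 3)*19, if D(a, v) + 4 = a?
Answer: 57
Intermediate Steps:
q = -20 (q = -5*4 = -20)
D(a, v) = -4 + a
b(A) = 0 (b(A) = 0*(9 + 1) = 0*10 = 0)
h(F, Y) = 3 (h(F, Y) = 3 - 0*Y = 3 - ½*0 = 3 + 0 = 3)
h(D(q, -5), 4 - 3)*19 = 3*19 = 57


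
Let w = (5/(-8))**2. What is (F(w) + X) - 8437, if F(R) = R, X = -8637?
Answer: -1092711/64 ≈ -17074.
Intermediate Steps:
w = 25/64 (w = (5*(-1/8))**2 = (-5/8)**2 = 25/64 ≈ 0.39063)
(F(w) + X) - 8437 = (25/64 - 8637) - 8437 = -552743/64 - 8437 = -1092711/64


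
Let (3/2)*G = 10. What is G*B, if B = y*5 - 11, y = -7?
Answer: -920/3 ≈ -306.67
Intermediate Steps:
G = 20/3 (G = (2/3)*10 = 20/3 ≈ 6.6667)
B = -46 (B = -7*5 - 11 = -35 - 11 = -46)
G*B = (20/3)*(-46) = -920/3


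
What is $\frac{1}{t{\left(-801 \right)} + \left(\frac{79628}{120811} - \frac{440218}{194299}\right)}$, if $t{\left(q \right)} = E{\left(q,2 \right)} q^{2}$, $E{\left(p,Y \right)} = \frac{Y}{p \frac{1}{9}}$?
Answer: $- \frac{23473456489}{338478007194428} \approx -6.935 \cdot 10^{-5}$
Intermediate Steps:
$E{\left(p,Y \right)} = \frac{9 Y}{p}$ ($E{\left(p,Y \right)} = \frac{Y}{p \frac{1}{9}} = \frac{Y}{\frac{1}{9} p} = Y \frac{9}{p} = \frac{9 Y}{p}$)
$t{\left(q \right)} = 18 q$ ($t{\left(q \right)} = 9 \cdot 2 \frac{1}{q} q^{2} = \frac{18}{q} q^{2} = 18 q$)
$\frac{1}{t{\left(-801 \right)} + \left(\frac{79628}{120811} - \frac{440218}{194299}\right)} = \frac{1}{18 \left(-801\right) + \left(\frac{79628}{120811} - \frac{440218}{194299}\right)} = \frac{1}{-14418 + \left(79628 \cdot \frac{1}{120811} - \frac{440218}{194299}\right)} = \frac{1}{-14418 + \left(\frac{79628}{120811} - \frac{440218}{194299}\right)} = \frac{1}{-14418 - \frac{37711536026}{23473456489}} = \frac{1}{- \frac{338478007194428}{23473456489}} = - \frac{23473456489}{338478007194428}$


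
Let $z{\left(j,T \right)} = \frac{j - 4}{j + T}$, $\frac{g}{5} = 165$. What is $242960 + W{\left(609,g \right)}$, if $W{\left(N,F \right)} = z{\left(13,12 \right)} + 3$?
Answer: $\frac{6074084}{25} \approx 2.4296 \cdot 10^{5}$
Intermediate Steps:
$g = 825$ ($g = 5 \cdot 165 = 825$)
$z{\left(j,T \right)} = \frac{-4 + j}{T + j}$
$W{\left(N,F \right)} = \frac{84}{25}$ ($W{\left(N,F \right)} = \frac{-4 + 13}{12 + 13} + 3 = \frac{1}{25} \cdot 9 + 3 = \frac{9}{25} + 3 = \frac{84}{25}$)
$242960 + W{\left(609,g \right)} = 242960 + \frac{84}{25} = \frac{6074084}{25}$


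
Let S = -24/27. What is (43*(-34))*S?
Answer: 11696/9 ≈ 1299.6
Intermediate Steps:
S = -8/9 (S = -24*1/27 = -8/9 ≈ -0.88889)
(43*(-34))*S = (43*(-34))*(-8/9) = -1462*(-8/9) = 11696/9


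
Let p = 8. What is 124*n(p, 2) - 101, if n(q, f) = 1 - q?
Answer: -969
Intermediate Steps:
124*n(p, 2) - 101 = 124*(1 - 1*8) - 101 = 124*(1 - 8) - 101 = 124*(-7) - 101 = -868 - 101 = -969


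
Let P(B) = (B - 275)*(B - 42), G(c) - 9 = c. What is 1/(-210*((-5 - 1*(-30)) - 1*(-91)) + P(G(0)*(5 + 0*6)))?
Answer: -1/25050 ≈ -3.9920e-5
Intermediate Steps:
G(c) = 9 + c
P(B) = (-275 + B)*(-42 + B)
1/(-210*((-5 - 1*(-30)) - 1*(-91)) + P(G(0)*(5 + 0*6))) = 1/(-210*((-5 - 1*(-30)) - 1*(-91)) + (11550 + ((9 + 0)*(5 + 0*6))² - 317*(9 + 0)*(5 + 0*6))) = 1/(-210*((-5 + 30) + 91) + (11550 + (9*(5 + 0))² - 2853*(5 + 0))) = 1/(-210*(25 + 91) + (11550 + (9*5)² - 2853*5)) = 1/(-210*116 + (11550 + 45² - 317*45)) = 1/(-24360 + (11550 + 2025 - 14265)) = 1/(-24360 - 690) = 1/(-25050) = -1/25050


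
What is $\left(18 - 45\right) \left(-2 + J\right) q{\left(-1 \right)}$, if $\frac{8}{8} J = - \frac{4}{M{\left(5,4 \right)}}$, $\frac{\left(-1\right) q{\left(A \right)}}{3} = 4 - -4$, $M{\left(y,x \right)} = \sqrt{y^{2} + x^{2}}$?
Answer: $-1296 - \frac{2592 \sqrt{41}}{41} \approx -1700.8$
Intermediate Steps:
$M{\left(y,x \right)} = \sqrt{x^{2} + y^{2}}$
$q{\left(A \right)} = -24$ ($q{\left(A \right)} = - 3 \left(4 - -4\right) = - 3 \left(4 + 4\right) = \left(-3\right) 8 = -24$)
$J = - \frac{4 \sqrt{41}}{41}$ ($J = - \frac{4}{\sqrt{4^{2} + 5^{2}}} = - \frac{4}{\sqrt{16 + 25}} = - \frac{4}{\sqrt{41}} = - 4 \frac{\sqrt{41}}{41} = - \frac{4 \sqrt{41}}{41} \approx -0.62469$)
$\left(18 - 45\right) \left(-2 + J\right) q{\left(-1 \right)} = \left(18 - 45\right) \left(-2 - \frac{4 \sqrt{41}}{41}\right) \left(-24\right) = - 27 \left(48 + \frac{96 \sqrt{41}}{41}\right) = -1296 - \frac{2592 \sqrt{41}}{41}$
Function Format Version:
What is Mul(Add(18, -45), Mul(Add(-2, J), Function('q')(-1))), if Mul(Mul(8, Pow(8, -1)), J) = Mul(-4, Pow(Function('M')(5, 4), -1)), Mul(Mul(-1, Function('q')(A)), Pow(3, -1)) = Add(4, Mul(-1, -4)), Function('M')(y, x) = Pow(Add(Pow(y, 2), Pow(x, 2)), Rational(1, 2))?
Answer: Add(-1296, Mul(Rational(-2592, 41), Pow(41, Rational(1, 2)))) ≈ -1700.8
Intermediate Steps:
Function('M')(y, x) = Pow(Add(Pow(x, 2), Pow(y, 2)), Rational(1, 2))
Function('q')(A) = -24 (Function('q')(A) = Mul(-3, Add(4, Mul(-1, -4))) = Mul(-3, Add(4, 4)) = Mul(-3, 8) = -24)
J = Mul(Rational(-4, 41), Pow(41, Rational(1, 2))) (J = Mul(-4, Pow(Pow(Add(Pow(4, 2), Pow(5, 2)), Rational(1, 2)), -1)) = Mul(-4, Pow(Pow(Add(16, 25), Rational(1, 2)), -1)) = Mul(-4, Pow(Pow(41, Rational(1, 2)), -1)) = Mul(-4, Mul(Rational(1, 41), Pow(41, Rational(1, 2)))) = Mul(Rational(-4, 41), Pow(41, Rational(1, 2))) ≈ -0.62469)
Mul(Add(18, -45), Mul(Add(-2, J), Function('q')(-1))) = Mul(Add(18, -45), Mul(Add(-2, Mul(Rational(-4, 41), Pow(41, Rational(1, 2)))), -24)) = Mul(-27, Add(48, Mul(Rational(96, 41), Pow(41, Rational(1, 2))))) = Add(-1296, Mul(Rational(-2592, 41), Pow(41, Rational(1, 2))))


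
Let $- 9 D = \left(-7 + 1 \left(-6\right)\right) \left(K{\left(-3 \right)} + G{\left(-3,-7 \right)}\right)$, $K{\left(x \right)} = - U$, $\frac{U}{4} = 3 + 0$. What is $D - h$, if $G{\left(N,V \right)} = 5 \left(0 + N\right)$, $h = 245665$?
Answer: $-245704$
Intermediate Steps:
$U = 12$ ($U = 4 \left(3 + 0\right) = 4 \cdot 3 = 12$)
$G{\left(N,V \right)} = 5 N$
$K{\left(x \right)} = -12$ ($K{\left(x \right)} = \left(-1\right) 12 = -12$)
$D = -39$ ($D = - \frac{\left(-7 + 1 \left(-6\right)\right) \left(-12 + 5 \left(-3\right)\right)}{9} = - \frac{\left(-7 - 6\right) \left(-12 - 15\right)}{9} = - \frac{\left(-13\right) \left(-27\right)}{9} = \left(- \frac{1}{9}\right) 351 = -39$)
$D - h = -39 - 245665 = -245704$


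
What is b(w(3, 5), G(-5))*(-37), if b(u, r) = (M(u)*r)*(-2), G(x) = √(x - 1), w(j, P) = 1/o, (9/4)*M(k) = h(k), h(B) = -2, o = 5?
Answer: -592*I*√6/9 ≈ -161.12*I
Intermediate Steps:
M(k) = -8/9 (M(k) = (4/9)*(-2) = -8/9)
w(j, P) = ⅕ (w(j, P) = 1/5 = ⅕)
G(x) = √(-1 + x)
b(u, r) = 16*r/9 (b(u, r) = -8*r/9*(-2) = 16*r/9)
b(w(3, 5), G(-5))*(-37) = (16*√(-1 - 5)/9)*(-37) = (16*√(-6)/9)*(-37) = (16*(I*√6)/9)*(-37) = (16*I*√6/9)*(-37) = -592*I*√6/9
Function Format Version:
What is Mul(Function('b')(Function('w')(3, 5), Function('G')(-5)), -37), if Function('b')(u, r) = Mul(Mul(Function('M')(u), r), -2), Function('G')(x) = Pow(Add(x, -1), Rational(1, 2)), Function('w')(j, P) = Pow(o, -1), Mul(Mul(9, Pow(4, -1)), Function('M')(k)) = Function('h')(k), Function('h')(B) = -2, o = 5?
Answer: Mul(Rational(-592, 9), I, Pow(6, Rational(1, 2))) ≈ Mul(-161.12, I)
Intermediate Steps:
Function('M')(k) = Rational(-8, 9) (Function('M')(k) = Mul(Rational(4, 9), -2) = Rational(-8, 9))
Function('w')(j, P) = Rational(1, 5) (Function('w')(j, P) = Pow(5, -1) = Rational(1, 5))
Function('G')(x) = Pow(Add(-1, x), Rational(1, 2))
Function('b')(u, r) = Mul(Rational(16, 9), r) (Function('b')(u, r) = Mul(Mul(Rational(-8, 9), r), -2) = Mul(Rational(16, 9), r))
Mul(Function('b')(Function('w')(3, 5), Function('G')(-5)), -37) = Mul(Mul(Rational(16, 9), Pow(Add(-1, -5), Rational(1, 2))), -37) = Mul(Mul(Rational(16, 9), Pow(-6, Rational(1, 2))), -37) = Mul(Mul(Rational(16, 9), Mul(I, Pow(6, Rational(1, 2)))), -37) = Mul(Mul(Rational(16, 9), I, Pow(6, Rational(1, 2))), -37) = Mul(Rational(-592, 9), I, Pow(6, Rational(1, 2)))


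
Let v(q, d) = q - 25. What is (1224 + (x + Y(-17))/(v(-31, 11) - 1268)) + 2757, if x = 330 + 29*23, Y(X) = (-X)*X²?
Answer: 2632467/662 ≈ 3976.5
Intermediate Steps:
v(q, d) = -25 + q
Y(X) = -X³
x = 997 (x = 330 + 667 = 997)
(1224 + (x + Y(-17))/(v(-31, 11) - 1268)) + 2757 = (1224 + (997 - 1*(-17)³)/((-25 - 31) - 1268)) + 2757 = (1224 + (997 - 1*(-4913))/(-56 - 1268)) + 2757 = (1224 + (997 + 4913)/(-1324)) + 2757 = (1224 + 5910*(-1/1324)) + 2757 = (1224 - 2955/662) + 2757 = 807333/662 + 2757 = 2632467/662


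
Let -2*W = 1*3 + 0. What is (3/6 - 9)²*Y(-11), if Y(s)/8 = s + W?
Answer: -7225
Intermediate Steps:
W = -3/2 (W = -(1*3 + 0)/2 = -(3 + 0)/2 = -½*3 = -3/2 ≈ -1.5000)
Y(s) = -12 + 8*s (Y(s) = 8*(s - 3/2) = 8*(-3/2 + s) = -12 + 8*s)
(3/6 - 9)²*Y(-11) = (3/6 - 9)²*(-12 + 8*(-11)) = (3*(⅙) - 9)²*(-12 - 88) = (½ - 9)²*(-100) = (-17/2)²*(-100) = (289/4)*(-100) = -7225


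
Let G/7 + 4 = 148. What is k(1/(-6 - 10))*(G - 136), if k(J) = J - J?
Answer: 0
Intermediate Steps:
k(J) = 0
G = 1008 (G = -28 + 7*148 = -28 + 1036 = 1008)
k(1/(-6 - 10))*(G - 136) = 0*(1008 - 136) = 0*872 = 0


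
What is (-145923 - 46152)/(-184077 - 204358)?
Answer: 38415/77687 ≈ 0.49448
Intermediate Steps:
(-145923 - 46152)/(-184077 - 204358) = -192075/(-388435) = -192075*(-1/388435) = 38415/77687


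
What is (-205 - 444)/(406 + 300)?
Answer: -649/706 ≈ -0.91926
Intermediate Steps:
(-205 - 444)/(406 + 300) = -649/706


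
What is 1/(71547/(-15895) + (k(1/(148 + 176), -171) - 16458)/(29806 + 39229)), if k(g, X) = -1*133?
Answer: -219462265/1040592218 ≈ -0.21090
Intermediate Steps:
k(g, X) = -133
1/(71547/(-15895) + (k(1/(148 + 176), -171) - 16458)/(29806 + 39229)) = 1/(71547/(-15895) + (-133 - 16458)/(29806 + 39229)) = 1/(71547*(-1/15895) - 16591/69035) = 1/(-71547/15895 - 16591*1/69035) = 1/(-71547/15895 - 16591/69035) = 1/(-1040592218/219462265) = -219462265/1040592218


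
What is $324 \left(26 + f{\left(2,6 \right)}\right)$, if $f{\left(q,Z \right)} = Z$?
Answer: $10368$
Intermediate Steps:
$324 \left(26 + f{\left(2,6 \right)}\right) = 324 \left(26 + 6\right) = 324 \cdot 32 = 10368$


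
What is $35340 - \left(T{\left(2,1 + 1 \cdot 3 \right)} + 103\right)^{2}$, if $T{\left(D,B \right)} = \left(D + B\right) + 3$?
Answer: $22796$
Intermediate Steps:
$T{\left(D,B \right)} = 3 + B + D$ ($T{\left(D,B \right)} = \left(B + D\right) + 3 = 3 + B + D$)
$35340 - \left(T{\left(2,1 + 1 \cdot 3 \right)} + 103\right)^{2} = 35340 - \left(\left(3 + \left(1 + 1 \cdot 3\right) + 2\right) + 103\right)^{2} = 35340 - \left(\left(3 + \left(1 + 3\right) + 2\right) + 103\right)^{2} = 35340 - \left(\left(3 + 4 + 2\right) + 103\right)^{2} = 35340 - \left(9 + 103\right)^{2} = 35340 - 112^{2} = 35340 - 12544 = 22796$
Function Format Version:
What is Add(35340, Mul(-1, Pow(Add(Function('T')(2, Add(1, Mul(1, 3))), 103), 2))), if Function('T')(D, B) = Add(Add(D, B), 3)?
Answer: 22796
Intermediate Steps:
Function('T')(D, B) = Add(3, B, D) (Function('T')(D, B) = Add(Add(B, D), 3) = Add(3, B, D))
Add(35340, Mul(-1, Pow(Add(Function('T')(2, Add(1, Mul(1, 3))), 103), 2))) = Add(35340, Mul(-1, Pow(Add(Add(3, Add(1, Mul(1, 3)), 2), 103), 2))) = Add(35340, Mul(-1, Pow(Add(Add(3, Add(1, 3), 2), 103), 2))) = Add(35340, Mul(-1, Pow(Add(Add(3, 4, 2), 103), 2))) = Add(35340, Mul(-1, Pow(Add(9, 103), 2))) = Add(35340, Mul(-1, Pow(112, 2))) = Add(35340, Mul(-1, 12544)) = Add(35340, -12544) = 22796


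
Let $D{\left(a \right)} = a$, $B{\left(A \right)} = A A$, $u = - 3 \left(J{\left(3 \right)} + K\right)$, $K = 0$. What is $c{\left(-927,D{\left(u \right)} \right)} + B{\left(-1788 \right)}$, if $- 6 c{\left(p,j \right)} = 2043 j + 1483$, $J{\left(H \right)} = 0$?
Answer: $\frac{19180181}{6} \approx 3.1967 \cdot 10^{6}$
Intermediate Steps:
$u = 0$ ($u = - 3 \left(0 + 0\right) = \left(-3\right) 0 = 0$)
$B{\left(A \right)} = A^{2}$
$c{\left(p,j \right)} = - \frac{1483}{6} - \frac{681 j}{2}$ ($c{\left(p,j \right)} = - \frac{2043 j + 1483}{6} = - \frac{1483 + 2043 j}{6} = - \frac{1483}{6} - \frac{681 j}{2}$)
$c{\left(-927,D{\left(u \right)} \right)} + B{\left(-1788 \right)} = \left(- \frac{1483}{6} - 0\right) + \left(-1788\right)^{2} = \left(- \frac{1483}{6} + 0\right) + 3196944 = - \frac{1483}{6} + 3196944 = \frac{19180181}{6}$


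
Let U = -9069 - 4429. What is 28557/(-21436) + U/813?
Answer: -312559969/17427468 ≈ -17.935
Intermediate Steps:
U = -13498
28557/(-21436) + U/813 = 28557/(-21436) - 13498/813 = 28557*(-1/21436) - 13498*1/813 = -28557/21436 - 13498/813 = -312559969/17427468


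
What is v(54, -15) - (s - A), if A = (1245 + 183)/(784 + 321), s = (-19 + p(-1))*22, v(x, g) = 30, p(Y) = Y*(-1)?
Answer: 27774/65 ≈ 427.29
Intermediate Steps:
p(Y) = -Y
s = -396 (s = (-19 - 1*(-1))*22 = (-19 + 1)*22 = -18*22 = -396)
A = 84/65 (A = 1428/1105 = 1428*(1/1105) = 84/65 ≈ 1.2923)
v(54, -15) - (s - A) = 30 - (-396 - 1*84/65) = 30 - (-396 - 84/65) = 30 - 1*(-25824/65) = 30 + 25824/65 = 27774/65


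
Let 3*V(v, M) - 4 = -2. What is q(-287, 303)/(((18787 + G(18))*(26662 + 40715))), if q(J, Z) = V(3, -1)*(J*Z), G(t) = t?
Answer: -57974/1267024485 ≈ -4.5756e-5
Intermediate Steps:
V(v, M) = ⅔ (V(v, M) = 4/3 + (⅓)*(-2) = 4/3 - ⅔ = ⅔)
q(J, Z) = 2*J*Z/3 (q(J, Z) = 2*(J*Z)/3 = 2*J*Z/3)
q(-287, 303)/(((18787 + G(18))*(26662 + 40715))) = ((⅔)*(-287)*303)/(((18787 + 18)*(26662 + 40715))) = -57974/(18805*67377) = -57974/1267024485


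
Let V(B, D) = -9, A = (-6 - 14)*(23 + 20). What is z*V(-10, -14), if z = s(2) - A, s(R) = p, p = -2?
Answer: -7722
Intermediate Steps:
s(R) = -2
A = -860 (A = -20*43 = -860)
z = 858 (z = -2 - 1*(-860) = -2 + 860 = 858)
z*V(-10, -14) = 858*(-9) = -7722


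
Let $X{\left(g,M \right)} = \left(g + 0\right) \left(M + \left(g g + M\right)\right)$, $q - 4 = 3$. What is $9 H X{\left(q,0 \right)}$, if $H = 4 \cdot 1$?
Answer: $12348$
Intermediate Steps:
$q = 7$ ($q = 4 + 3 = 7$)
$X{\left(g,M \right)} = g \left(g^{2} + 2 M\right)$ ($X{\left(g,M \right)} = g \left(M + \left(g^{2} + M\right)\right) = g \left(M + \left(M + g^{2}\right)\right) = g \left(g^{2} + 2 M\right)$)
$H = 4$
$9 H X{\left(q,0 \right)} = 9 \cdot 4 \cdot 7 \left(7^{2} + 2 \cdot 0\right) = 36 \cdot 7 \left(49 + 0\right) = 36 \cdot 7 \cdot 49 = 36 \cdot 343 = 12348$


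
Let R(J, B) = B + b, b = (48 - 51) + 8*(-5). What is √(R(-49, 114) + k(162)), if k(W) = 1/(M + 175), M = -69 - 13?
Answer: 2*√153543/93 ≈ 8.4268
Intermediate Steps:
M = -82
k(W) = 1/93 (k(W) = 1/(-82 + 175) = 1/93)
b = -43 (b = -3 - 40 = -43)
R(J, B) = -43 + B (R(J, B) = B - 43 = -43 + B)
√(R(-49, 114) + k(162)) = √((-43 + 114) + 1/93) = √(71 + 1/93) = √(6604/93) = 2*√153543/93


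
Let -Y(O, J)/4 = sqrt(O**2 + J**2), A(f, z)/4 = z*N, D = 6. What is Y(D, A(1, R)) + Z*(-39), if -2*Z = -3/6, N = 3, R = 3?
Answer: -39/4 - 24*sqrt(37) ≈ -155.74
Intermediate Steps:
A(f, z) = 12*z (A(f, z) = 4*(z*3) = 4*(3*z) = 12*z)
Y(O, J) = -4*sqrt(J**2 + O**2) (Y(O, J) = -4*sqrt(O**2 + J**2) = -4*sqrt(J**2 + O**2))
Z = 1/4 (Z = -(-3)/(2*6) = -1/2*(-1/2) = 1/4 ≈ 0.25000)
Y(D, A(1, R)) + Z*(-39) = -4*sqrt((12*3)**2 + 6**2) + (1/4)*(-39) = -4*sqrt(36**2 + 36) - 39/4 = -4*sqrt(1296 + 36) - 39/4 = -24*sqrt(37) - 39/4 = -39/4 - 24*sqrt(37)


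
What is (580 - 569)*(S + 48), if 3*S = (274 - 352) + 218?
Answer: 3124/3 ≈ 1041.3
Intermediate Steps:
S = 140/3 (S = ((274 - 352) + 218)/3 = (-78 + 218)/3 = (⅓)*140 = 140/3 ≈ 46.667)
(580 - 569)*(S + 48) = (580 - 569)*(140/3 + 48) = 11*(284/3) = 3124/3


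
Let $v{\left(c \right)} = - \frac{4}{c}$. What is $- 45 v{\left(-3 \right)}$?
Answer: $-60$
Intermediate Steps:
$- 45 v{\left(-3 \right)} = - 45 \left(- \frac{4}{-3}\right) = - 45 \left(\left(-4\right) \left(- \frac{1}{3}\right)\right) = \left(-45\right) \frac{4}{3} = -60$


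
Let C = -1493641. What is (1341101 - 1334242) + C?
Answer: -1486782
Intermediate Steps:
(1341101 - 1334242) + C = (1341101 - 1334242) - 1493641 = 6859 - 1493641 = -1486782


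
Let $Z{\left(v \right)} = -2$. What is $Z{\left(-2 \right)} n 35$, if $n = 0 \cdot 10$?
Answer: $0$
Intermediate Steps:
$n = 0$
$Z{\left(-2 \right)} n 35 = \left(-2\right) 0 \cdot 35 = 0 \cdot 35 = 0$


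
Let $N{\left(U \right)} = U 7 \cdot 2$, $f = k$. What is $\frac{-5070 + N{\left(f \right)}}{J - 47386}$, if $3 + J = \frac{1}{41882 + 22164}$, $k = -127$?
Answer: $\frac{438587008}{3035075893} \approx 0.14451$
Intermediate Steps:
$f = -127$
$N{\left(U \right)} = 14 U$ ($N{\left(U \right)} = 7 U 2 = 14 U$)
$J = - \frac{192137}{64046}$ ($J = -3 + \frac{1}{41882 + 22164} = -3 + \frac{1}{64046} = - \frac{192137}{64046} \approx -3.0$)
$\frac{-5070 + N{\left(f \right)}}{J - 47386} = \frac{-5070 + 14 \left(-127\right)}{- \frac{192137}{64046} - 47386} = \frac{-5070 - 1778}{- \frac{3035075893}{64046}} = \left(-6848\right) \left(- \frac{64046}{3035075893}\right) = \frac{438587008}{3035075893}$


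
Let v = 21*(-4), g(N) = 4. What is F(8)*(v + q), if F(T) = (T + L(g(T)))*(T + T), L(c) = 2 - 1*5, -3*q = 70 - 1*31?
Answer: -7760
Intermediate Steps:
q = -13 (q = -(70 - 1*31)/3 = -(70 - 31)/3 = -⅓*39 = -13)
v = -84
L(c) = -3 (L(c) = 2 - 5 = -3)
F(T) = 2*T*(-3 + T) (F(T) = (T - 3)*(T + T) = (-3 + T)*(2*T) = 2*T*(-3 + T))
F(8)*(v + q) = (2*8*(-3 + 8))*(-84 - 13) = (2*8*5)*(-97) = 80*(-97) = -7760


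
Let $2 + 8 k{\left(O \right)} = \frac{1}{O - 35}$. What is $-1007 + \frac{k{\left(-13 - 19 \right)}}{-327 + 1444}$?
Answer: $- \frac{602903119}{598712} \approx -1007.0$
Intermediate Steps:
$k{\left(O \right)} = - \frac{1}{4} + \frac{1}{8 \left(-35 + O\right)}$ ($k{\left(O \right)} = - \frac{1}{4} + \frac{1}{8 \left(O - 35\right)} = - \frac{1}{4} + \frac{1}{8 \left(-35 + O\right)}$)
$-1007 + \frac{k{\left(-13 - 19 \right)}}{-327 + 1444} = -1007 + \frac{\frac{1}{8} \frac{1}{-35 - 32} \left(71 - 2 \left(-13 - 19\right)\right)}{-327 + 1444} = -1007 + \frac{\frac{1}{8} \frac{1}{-35 - 32} \left(71 - -64\right)}{1117} = -1007 + \frac{\frac{1}{8} \frac{1}{-67} \left(71 + 64\right)}{1117} = -1007 + \frac{\frac{1}{8} \left(- \frac{1}{67}\right) 135}{1117} = -1007 + \frac{1}{1117} \left(- \frac{135}{536}\right) = -1007 - \frac{135}{598712} = - \frac{602903119}{598712}$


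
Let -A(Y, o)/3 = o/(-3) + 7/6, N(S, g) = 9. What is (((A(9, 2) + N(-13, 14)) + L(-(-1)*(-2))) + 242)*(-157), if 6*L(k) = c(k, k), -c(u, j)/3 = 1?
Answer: -39093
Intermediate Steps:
c(u, j) = -3 (c(u, j) = -3*1 = -3)
A(Y, o) = -7/2 + o (A(Y, o) = -3*(o/(-3) + 7/6) = -3*(o*(-1/3) + 7*(1/6)) = -3*(-o/3 + 7/6) = -3*(7/6 - o/3) = -7/2 + o)
L(k) = -1/2 (L(k) = (1/6)*(-3) = -1/2)
(((A(9, 2) + N(-13, 14)) + L(-(-1)*(-2))) + 242)*(-157) = ((((-7/2 + 2) + 9) - 1/2) + 242)*(-157) = (((-3/2 + 9) - 1/2) + 242)*(-157) = ((15/2 - 1/2) + 242)*(-157) = (7 + 242)*(-157) = 249*(-157) = -39093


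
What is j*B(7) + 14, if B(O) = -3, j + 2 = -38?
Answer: 134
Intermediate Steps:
j = -40 (j = -2 - 38 = -40)
j*B(7) + 14 = -40*(-3) + 14 = 120 + 14 = 134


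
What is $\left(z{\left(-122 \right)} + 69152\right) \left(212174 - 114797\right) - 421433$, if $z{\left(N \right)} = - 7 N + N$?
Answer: $6804672835$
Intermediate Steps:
$z{\left(N \right)} = - 6 N$
$\left(z{\left(-122 \right)} + 69152\right) \left(212174 - 114797\right) - 421433 = \left(\left(-6\right) \left(-122\right) + 69152\right) \left(212174 - 114797\right) - 421433 = \left(732 + 69152\right) 97377 - 421433 = 69884 \cdot 97377 - 421433 = 6805094268 - 421433 = 6804672835$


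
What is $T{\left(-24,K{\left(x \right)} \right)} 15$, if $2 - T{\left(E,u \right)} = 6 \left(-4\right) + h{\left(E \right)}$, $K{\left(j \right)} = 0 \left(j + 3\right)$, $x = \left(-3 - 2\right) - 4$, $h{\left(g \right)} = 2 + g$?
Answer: $720$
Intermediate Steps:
$x = -9$ ($x = -5 - 4 = -9$)
$K{\left(j \right)} = 0$ ($K{\left(j \right)} = 0 \left(3 + j\right) = 0$)
$T{\left(E,u \right)} = 24 - E$ ($T{\left(E,u \right)} = 2 - \left(6 \left(-4\right) + \left(2 + E\right)\right) = 2 - \left(-24 + \left(2 + E\right)\right) = 2 - \left(-22 + E\right) = 24 - E$)
$T{\left(-24,K{\left(x \right)} \right)} 15 = \left(24 - -24\right) 15 = \left(24 + 24\right) 15 = 48 \cdot 15 = 720$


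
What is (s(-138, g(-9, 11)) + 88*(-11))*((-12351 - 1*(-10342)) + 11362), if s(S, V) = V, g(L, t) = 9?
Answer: -8969527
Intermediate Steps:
(s(-138, g(-9, 11)) + 88*(-11))*((-12351 - 1*(-10342)) + 11362) = (9 + 88*(-11))*((-12351 - 1*(-10342)) + 11362) = (9 - 968)*((-12351 + 10342) + 11362) = -959*(-2009 + 11362) = -959*9353 = -8969527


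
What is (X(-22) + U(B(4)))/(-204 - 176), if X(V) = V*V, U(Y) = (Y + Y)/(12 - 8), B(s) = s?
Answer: -243/190 ≈ -1.2789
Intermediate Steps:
U(Y) = Y/2 (U(Y) = (2*Y)/4 = (2*Y)*(¼) = Y/2)
X(V) = V²
(X(-22) + U(B(4)))/(-204 - 176) = ((-22)² + (½)*4)/(-204 - 176) = (484 + 2)/(-380) = -1/380*486 = -243/190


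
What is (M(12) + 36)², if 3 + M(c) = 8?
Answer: 1681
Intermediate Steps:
M(c) = 5 (M(c) = -3 + 8 = 5)
(M(12) + 36)² = (5 + 36)² = 41² = 1681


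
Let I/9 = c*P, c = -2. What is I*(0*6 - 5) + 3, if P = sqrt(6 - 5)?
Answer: 93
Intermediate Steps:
P = 1 (P = sqrt(1) = 1)
I = -18 (I = 9*(-2*1) = 9*(-2) = -18)
I*(0*6 - 5) + 3 = -18*(0*6 - 5) + 3 = -18*(0 - 5) + 3 = -18*(-5) + 3 = 90 + 3 = 93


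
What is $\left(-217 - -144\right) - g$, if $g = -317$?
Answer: $244$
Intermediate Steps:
$\left(-217 - -144\right) - g = \left(-217 - -144\right) - -317 = \left(-217 + 144\right) + 317 = -73 + 317 = 244$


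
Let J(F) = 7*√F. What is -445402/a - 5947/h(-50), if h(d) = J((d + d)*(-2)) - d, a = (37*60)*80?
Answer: 247789627/6482400 - 41629*√2/730 ≈ -42.422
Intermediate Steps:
a = 177600 (a = 2220*80 = 177600)
h(d) = -d + 14*√(-d) (h(d) = 7*√((d + d)*(-2)) - d = 7*√((2*d)*(-2)) - d = 7*√(-4*d) - d = 7*(2*√(-d)) - d = 14*√(-d) - d = -d + 14*√(-d))
-445402/a - 5947/h(-50) = -445402/177600 - 5947/(-1*(-50) + 14*√(-1*(-50))) = -445402*1/177600 - 5947/(50 + 14*√50) = -222701/88800 - 5947/(50 + 14*(5*√2)) = -222701/88800 - 5947/(50 + 70*√2)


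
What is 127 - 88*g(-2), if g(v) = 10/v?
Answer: 567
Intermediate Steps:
127 - 88*g(-2) = 127 - 880/(-2) = 127 - 880*(-1)/2 = 127 - 88*(-5) = 127 + 440 = 567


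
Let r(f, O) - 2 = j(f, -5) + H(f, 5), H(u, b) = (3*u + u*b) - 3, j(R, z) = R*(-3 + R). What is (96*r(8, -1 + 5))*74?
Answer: 731712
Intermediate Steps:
H(u, b) = -3 + 3*u + b*u (H(u, b) = (3*u + b*u) - 3 = -3 + 3*u + b*u)
r(f, O) = -1 + 8*f + f*(-3 + f) (r(f, O) = 2 + (f*(-3 + f) + (-3 + 3*f + 5*f)) = 2 + (f*(-3 + f) + (-3 + 8*f)) = 2 + (-3 + 8*f + f*(-3 + f)) = -1 + 8*f + f*(-3 + f))
(96*r(8, -1 + 5))*74 = (96*(-1 + 8² + 5*8))*74 = (96*(-1 + 64 + 40))*74 = (96*103)*74 = 9888*74 = 731712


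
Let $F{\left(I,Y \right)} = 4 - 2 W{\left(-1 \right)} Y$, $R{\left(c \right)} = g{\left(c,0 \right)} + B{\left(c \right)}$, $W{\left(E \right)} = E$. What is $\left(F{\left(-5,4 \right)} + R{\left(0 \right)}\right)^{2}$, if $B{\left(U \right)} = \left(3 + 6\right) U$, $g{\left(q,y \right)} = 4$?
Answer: $1296$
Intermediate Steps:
$B{\left(U \right)} = 9 U$
$R{\left(c \right)} = 4 + 9 c$
$F{\left(I,Y \right)} = 8 Y$ ($F{\left(I,Y \right)} = 4 \left(-2\right) \left(-1\right) Y = 4 \cdot 2 Y = 8 Y$)
$\left(F{\left(-5,4 \right)} + R{\left(0 \right)}\right)^{2} = \left(8 \cdot 4 + \left(4 + 9 \cdot 0\right)\right)^{2} = \left(32 + \left(4 + 0\right)\right)^{2} = \left(32 + 4\right)^{2} = 36^{2} = 1296$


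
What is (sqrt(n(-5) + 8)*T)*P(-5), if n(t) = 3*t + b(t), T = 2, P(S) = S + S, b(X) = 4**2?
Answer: -60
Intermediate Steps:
b(X) = 16
P(S) = 2*S
n(t) = 16 + 3*t (n(t) = 3*t + 16 = 16 + 3*t)
(sqrt(n(-5) + 8)*T)*P(-5) = (sqrt((16 + 3*(-5)) + 8)*2)*(2*(-5)) = (sqrt((16 - 15) + 8)*2)*(-10) = (sqrt(1 + 8)*2)*(-10) = (sqrt(9)*2)*(-10) = (3*2)*(-10) = 6*(-10) = -60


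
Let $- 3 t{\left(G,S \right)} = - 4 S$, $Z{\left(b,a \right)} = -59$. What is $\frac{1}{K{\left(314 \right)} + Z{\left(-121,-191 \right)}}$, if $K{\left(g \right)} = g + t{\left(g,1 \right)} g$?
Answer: $\frac{3}{2021} \approx 0.0014844$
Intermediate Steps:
$t{\left(G,S \right)} = \frac{4 S}{3}$ ($t{\left(G,S \right)} = - \frac{\left(-4\right) S}{3} = \frac{4 S}{3}$)
$K{\left(g \right)} = \frac{7 g}{3}$ ($K{\left(g \right)} = g + \frac{4}{3} \cdot 1 g = g + \frac{4 g}{3} = \frac{7 g}{3}$)
$\frac{1}{K{\left(314 \right)} + Z{\left(-121,-191 \right)}} = \frac{1}{\frac{7}{3} \cdot 314 - 59} = \frac{1}{\frac{2198}{3} - 59} = \frac{1}{\frac{2021}{3}} = \frac{3}{2021}$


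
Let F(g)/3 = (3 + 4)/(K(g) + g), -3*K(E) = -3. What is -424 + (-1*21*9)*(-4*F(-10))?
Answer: -2188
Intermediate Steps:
K(E) = 1 (K(E) = -⅓*(-3) = 1)
F(g) = 21/(1 + g) (F(g) = 3*((3 + 4)/(1 + g)) = 3*(7/(1 + g)) = 21/(1 + g))
-424 + (-1*21*9)*(-4*F(-10)) = -424 + (-1*21*9)*(-84/(1 - 10)) = -424 + (-21*9)*(-84/(-9)) = -424 - (-756)*21*(-⅑) = -424 - (-756)*(-7)/3 = -424 - 189*28/3 = -424 - 1764 = -2188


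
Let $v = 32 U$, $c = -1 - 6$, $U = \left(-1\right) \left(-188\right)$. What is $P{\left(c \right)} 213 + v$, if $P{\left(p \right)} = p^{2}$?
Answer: $16453$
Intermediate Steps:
$U = 188$
$c = -7$ ($c = -1 - 6 = -7$)
$v = 6016$ ($v = 32 \cdot 188 = 6016$)
$P{\left(c \right)} 213 + v = \left(-7\right)^{2} \cdot 213 + 6016 = 49 \cdot 213 + 6016 = 10437 + 6016 = 16453$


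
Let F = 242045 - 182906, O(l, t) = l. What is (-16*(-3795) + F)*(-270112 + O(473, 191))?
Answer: -32318660901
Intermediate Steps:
F = 59139
(-16*(-3795) + F)*(-270112 + O(473, 191)) = (-16*(-3795) + 59139)*(-270112 + 473) = (60720 + 59139)*(-269639) = 119859*(-269639) = -32318660901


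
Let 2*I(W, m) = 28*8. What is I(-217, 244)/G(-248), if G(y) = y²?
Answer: 7/3844 ≈ 0.0018210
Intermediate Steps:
I(W, m) = 112 (I(W, m) = (28*8)/2 = (½)*224 = 112)
I(-217, 244)/G(-248) = 112/((-248)²) = 112/61504 = 112*(1/61504) = 7/3844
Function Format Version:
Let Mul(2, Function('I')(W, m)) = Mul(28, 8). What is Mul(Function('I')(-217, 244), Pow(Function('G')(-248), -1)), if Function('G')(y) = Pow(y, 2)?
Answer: Rational(7, 3844) ≈ 0.0018210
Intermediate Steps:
Function('I')(W, m) = 112 (Function('I')(W, m) = Mul(Rational(1, 2), Mul(28, 8)) = Mul(Rational(1, 2), 224) = 112)
Mul(Function('I')(-217, 244), Pow(Function('G')(-248), -1)) = Mul(112, Pow(Pow(-248, 2), -1)) = Mul(112, Pow(61504, -1)) = Mul(112, Rational(1, 61504)) = Rational(7, 3844)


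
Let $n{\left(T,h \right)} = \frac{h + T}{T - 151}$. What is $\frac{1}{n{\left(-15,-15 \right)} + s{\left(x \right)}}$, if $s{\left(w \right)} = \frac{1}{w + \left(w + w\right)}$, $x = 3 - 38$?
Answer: $\frac{8715}{1492} \approx 5.8412$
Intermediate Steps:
$n{\left(T,h \right)} = \frac{T + h}{-151 + T}$
$x = -35$ ($x = 3 - 38 = -35$)
$s{\left(w \right)} = \frac{1}{3 w}$ ($s{\left(w \right)} = \frac{1}{w + 2 w} = \frac{1}{3 w}$)
$\frac{1}{n{\left(-15,-15 \right)} + s{\left(x \right)}} = \frac{1}{\frac{-15 - 15}{-151 - 15} + \frac{1}{3 \left(-35\right)}} = \frac{1}{\frac{1}{-166} \left(-30\right) + \frac{1}{3} \left(- \frac{1}{35}\right)} = \frac{1}{\left(- \frac{1}{166}\right) \left(-30\right) - \frac{1}{105}} = \frac{1}{\frac{15}{83} - \frac{1}{105}} = \frac{1}{\frac{1492}{8715}} = \frac{8715}{1492}$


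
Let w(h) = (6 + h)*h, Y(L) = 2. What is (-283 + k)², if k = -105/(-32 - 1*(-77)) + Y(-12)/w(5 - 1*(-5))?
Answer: 4689099529/57600 ≈ 81408.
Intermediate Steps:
w(h) = h*(6 + h)
k = -557/240 (k = -105/(-32 - 1*(-77)) + 2/(((5 - 1*(-5))*(6 + (5 - 1*(-5))))) = -105/(-32 + 77) + 2/(((5 + 5)*(6 + (5 + 5)))) = -105/45 + 2/((10*(6 + 10))) = -105*1/45 + 2/((10*16)) = -7/3 + 2/160 = -7/3 + 2*(1/160) = -7/3 + 1/80 = -557/240 ≈ -2.3208)
(-283 + k)² = (-283 - 557/240)² = (-68477/240)² = 4689099529/57600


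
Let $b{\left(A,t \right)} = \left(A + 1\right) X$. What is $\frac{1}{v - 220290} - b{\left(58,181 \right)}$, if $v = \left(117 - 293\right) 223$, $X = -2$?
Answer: $\frac{30625483}{259538} \approx 118.0$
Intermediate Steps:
$b{\left(A,t \right)} = -2 - 2 A$ ($b{\left(A,t \right)} = \left(A + 1\right) \left(-2\right) = \left(1 + A\right) \left(-2\right) = -2 - 2 A$)
$v = -39248$ ($v = \left(-176\right) 223 = -39248$)
$\frac{1}{v - 220290} - b{\left(58,181 \right)} = \frac{1}{-39248 - 220290} - \left(-2 - 116\right) = \frac{1}{-259538} - \left(-2 - 116\right) = - \frac{1}{259538} - -118 = - \frac{1}{259538} + 118 = \frac{30625483}{259538}$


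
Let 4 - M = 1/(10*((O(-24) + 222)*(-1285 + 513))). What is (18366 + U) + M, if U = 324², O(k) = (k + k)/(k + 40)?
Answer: 208538615281/1690680 ≈ 1.2335e+5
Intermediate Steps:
O(k) = 2*k/(40 + k) (O(k) = (2*k)/(40 + k) = 2*k/(40 + k))
U = 104976
M = 6762721/1690680 (M = 4 - 1/(10*((2*(-24)/(40 - 24) + 222)*(-1285 + 513))) = 4 - 1/(10*((2*(-24)/16 + 222)*(-772))) = 4 - 1/(10*((2*(-24)*(1/16) + 222)*(-772))) = 4 - 1/(10*((-3 + 222)*(-772))) = 4 - 1/(10*(219*(-772))) = 4 - 1/(10*(-169068)) = 4 - 1/(-1690680) = 4 - 1*(-1/1690680) = 4 + 1/1690680 = 6762721/1690680 ≈ 4.0000)
(18366 + U) + M = (18366 + 104976) + 6762721/1690680 = 123342 + 6762721/1690680 = 208538615281/1690680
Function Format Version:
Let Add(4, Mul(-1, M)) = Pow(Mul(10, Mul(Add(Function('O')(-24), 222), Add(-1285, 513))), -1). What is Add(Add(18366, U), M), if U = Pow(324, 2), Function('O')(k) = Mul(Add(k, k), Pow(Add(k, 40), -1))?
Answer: Rational(208538615281, 1690680) ≈ 1.2335e+5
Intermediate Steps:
Function('O')(k) = Mul(2, k, Pow(Add(40, k), -1)) (Function('O')(k) = Mul(Mul(2, k), Pow(Add(40, k), -1)) = Mul(2, k, Pow(Add(40, k), -1)))
U = 104976
M = Rational(6762721, 1690680) (M = Add(4, Mul(-1, Pow(Mul(10, Mul(Add(Mul(2, -24, Pow(Add(40, -24), -1)), 222), Add(-1285, 513))), -1))) = Add(4, Mul(-1, Pow(Mul(10, Mul(Add(Mul(2, -24, Pow(16, -1)), 222), -772)), -1))) = Add(4, Mul(-1, Pow(Mul(10, Mul(Add(Mul(2, -24, Rational(1, 16)), 222), -772)), -1))) = Add(4, Mul(-1, Pow(Mul(10, Mul(Add(-3, 222), -772)), -1))) = Add(4, Mul(-1, Pow(Mul(10, Mul(219, -772)), -1))) = Add(4, Mul(-1, Pow(Mul(10, -169068), -1))) = Add(4, Mul(-1, Pow(-1690680, -1))) = Add(4, Mul(-1, Rational(-1, 1690680))) = Add(4, Rational(1, 1690680)) = Rational(6762721, 1690680) ≈ 4.0000)
Add(Add(18366, U), M) = Add(Add(18366, 104976), Rational(6762721, 1690680)) = Add(123342, Rational(6762721, 1690680)) = Rational(208538615281, 1690680)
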